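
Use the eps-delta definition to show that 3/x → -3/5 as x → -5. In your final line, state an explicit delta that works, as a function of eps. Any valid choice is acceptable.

Let eps > 0 be given. We seek delta > 0 such that 0 < |x + 5| < delta implies |3/x + 3/5| < eps.
|3/x + 3/5| = 3·|-5 − x|/(5·|x|) = 3|x + 5|/(5|x|).
Require delta ≤ 5/2 so that |x| > 5 − 5/2 = 5/2, hence 5|x| > 25/2.
Then |3/x + 3/5| < 3|x + 5|/(25/2), which is < eps when |x + 5| < (25/6)eps.
Take delta = min(5/2, (25/6)eps). Then 0 < |x + 5| < delta gives both |x + 5| < 5/2 and |x + 5| < (25/6)eps, so |3/x + 3/5| < eps.

delta = min(5/2, (25/6)eps)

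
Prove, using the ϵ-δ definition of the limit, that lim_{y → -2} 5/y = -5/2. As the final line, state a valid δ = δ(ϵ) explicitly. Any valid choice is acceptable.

δ = min(1, (2/5)ϵ)

Let ϵ > 0 be given. We seek δ > 0 such that 0 < |y + 2| < δ implies |5/y + 5/2| < ϵ.
|5/y + 5/2| = 5·|-2 − y|/(2·|y|) = 5|y + 2|/(2|y|).
Restrict δ ≤ 1. Then |y + 2| < 1 gives |y| > 1, so 2|y| > 2.
Then |5/y + 5/2| < 5|y + 2|/2, which is < ϵ when |y + 2| < (2/5)ϵ.
Take δ = min(1, (2/5)ϵ). Then 0 < |y + 2| < δ gives both |y + 2| < 1 and |y + 2| < (2/5)ϵ, so |5/y + 5/2| < ϵ.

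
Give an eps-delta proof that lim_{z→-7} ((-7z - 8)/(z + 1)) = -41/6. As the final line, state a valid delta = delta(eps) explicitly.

delta = min(3, 18eps)

Let eps > 0. We want delta > 0 with 0 < |z + 7| < delta ⇒ |(-7z - 8)/(z + 1) + 41/6| < eps.
Combining over a common denominator, (-7z - 8)/(z + 1) + 41/6 = [(-7z - 8)·(-6) − 41·(z + 1)] / [(-6)·(z + 1)] = 1(z + 7) / ((-6)(z + 1)).
So |(-7z - 8)/(z + 1) + 41/6| = |z + 7| / (6·|z + 1|).
Require delta ≤ 3, so |z + 1| ≥ |-6| − |z + 7| > 6 − 3 = 3.
Hence |(-7z - 8)/(z + 1) + 41/6| < |z + 7|/(6·3) = (1/18)|z + 7|, which is < eps once |z + 7| < 18eps.
Take delta = min(3, 18eps). Then 0 < |z + 7| < delta forces both bounds, so |(-7z - 8)/(z + 1) + 41/6| < eps.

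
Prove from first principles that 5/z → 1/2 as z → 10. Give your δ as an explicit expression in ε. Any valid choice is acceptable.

δ = min(5, 10ε)

Let ε > 0 be given. We seek δ > 0 such that 0 < |z − 10| < δ implies |5/z − (1/2)| < ε.
|5/z − (1/2)| = 5·|10 − z|/(10·|z|) = 5|z − 10|/(10|z|).
Require δ ≤ 5 so that |z| > 10 − 5 = 5, hence 10|z| > 50.
Then |5/z − (1/2)| < 5|z − 10|/50, which is < ε when |z − 10| < 10ε.
Take δ = min(5, 10ε). Then 0 < |z − 10| < δ gives both |z − 10| < 5 and |z − 10| < 10ε, so |5/z − (1/2)| < ε.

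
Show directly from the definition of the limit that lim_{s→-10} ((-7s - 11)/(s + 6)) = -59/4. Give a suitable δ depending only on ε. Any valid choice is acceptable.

δ = min(2, (8/31)ε)

Suppose ε > 0. We want δ > 0 with 0 < |s + 10| < δ ⇒ |(-7s - 11)/(s + 6) + 59/4| < ε.
Combining over a common denominator, (-7s - 11)/(s + 6) + 59/4 = [(-7s - 11)·(-4) − 59·(s + 6)] / [(-4)·(s + 6)] = -31(s + 10) / ((-4)(s + 6)).
So |(-7s - 11)/(s + 6) + 59/4| = 31|s + 10| / (4·|s + 6|).
Restrict δ ≤ 2. Then |s + 10| < 2 gives |s + 6| = |(s + 10) + (-4)| ≥ 4 − 2 = 2.
Hence |(-7s - 11)/(s + 6) + 59/4| < 31|s + 10|/(4·2) = (31/8)|s + 10|, which is < ε once |s + 10| < (8/31)ε.
Take δ = min(2, (8/31)ε). Then 0 < |s + 10| < δ forces both bounds, so |(-7s - 11)/(s + 6) + 59/4| < ε.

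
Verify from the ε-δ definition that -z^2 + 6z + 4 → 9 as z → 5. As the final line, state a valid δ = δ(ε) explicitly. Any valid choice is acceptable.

δ = min(1, ε/7)

Suppose ε > 0. We want δ > 0 such that 0 < |z − 5| < δ implies |(-z^2 + 6z + 4) − 9| < ε.
(-z^2 + 6z + 4) − 9 = -z^2 + 6z - 5 = (z − 5)(-z + 1).
So |(-z^2 + 6z + 4) − 9| = |z − 5|·|-z + 1|.
Require δ ≤ 1. Then |z − 5| < 1 gives |z| < 6, and by the triangle inequality |-z + 1| ≤ 6 + 1 = 7.
Hence |(-z^2 + 6z + 4) − 9| ≤ 7|z − 5| < ε provided |z − 5| < ε/7.
Take δ = min(1, ε/7). Then 0 < |z − 5| < δ gives both |z − 5| < 1 and |z − 5| < ε/7, so |(-z^2 + 6z + 4) − 9| < ε.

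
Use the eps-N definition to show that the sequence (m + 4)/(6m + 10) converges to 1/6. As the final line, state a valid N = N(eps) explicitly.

N = (7/18)/eps

Let eps > 0 be given. For m ≥ 1, |(m + 4)/(6m + 10) − (1/6)| = |14|/(6(6m + 10)) = 14/(6(6m + 10)).
Since 6m + 10 ≥ 6m for m ≥ 1, this is ≤ 14/(6·6m) = (7/18)/m.
So |(m + 4)/(6m + 10) − (1/6)| < eps whenever m > (7/18)/eps.
Take N = (7/18)/eps. If m > N then |(m + 4)/(6m + 10) − (1/6)| ≤ (7/18)/m < eps.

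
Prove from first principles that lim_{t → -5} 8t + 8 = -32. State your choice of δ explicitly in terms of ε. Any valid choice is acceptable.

δ = ε/8

Let ε > 0 be given. We need δ > 0 so that 0 < |t + 5| < δ implies |(8t + 8) + 32| < ε.
|(8t + 8) + 32| = |8t + 40| = 8|t + 5|.
Thus it suffices that |t + 5| < ε/8.
Choosing δ = ε/8 gives |(8t + 8) + 32| = 8|t + 5| < ε whenever |t + 5| < δ.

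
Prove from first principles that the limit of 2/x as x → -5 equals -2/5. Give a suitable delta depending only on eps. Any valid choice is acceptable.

delta = min(5/2, (25/4)eps)

Let eps > 0 be given. We seek delta > 0 such that 0 < |x + 5| < delta implies |2/x + 2/5| < eps.
|2/x + 2/5| = 2·|-5 − x|/(5·|x|) = 2|x + 5|/(5|x|).
Require delta ≤ 5/2 so that |x| > 5 − 5/2 = 5/2, hence 5|x| > 25/2.
Then |2/x + 2/5| < 2|x + 5|/(25/2), which is < eps when |x + 5| < (25/4)eps.
Take delta = min(5/2, (25/4)eps). Then 0 < |x + 5| < delta gives both |x + 5| < 5/2 and |x + 5| < (25/4)eps, so |2/x + 2/5| < eps.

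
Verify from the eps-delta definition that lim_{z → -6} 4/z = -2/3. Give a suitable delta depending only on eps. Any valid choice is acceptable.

Let eps > 0. We seek delta > 0 such that 0 < |z + 6| < delta implies |4/z + 2/3| < eps.
|4/z + 2/3| = 4·|-6 − z|/(6·|z|) = 4|z + 6|/(6|z|).
Restrict delta ≤ 3. Then |z + 6| < 3 gives |z| > 3, so 6|z| > 18.
Then |4/z + 2/3| < 4|z + 6|/18, which is < eps when |z + 6| < (9/2)eps.
Take delta = min(3, (9/2)eps). Then 0 < |z + 6| < delta gives both |z + 6| < 3 and |z + 6| < (9/2)eps, so |4/z + 2/3| < eps.

delta = min(3, (9/2)eps)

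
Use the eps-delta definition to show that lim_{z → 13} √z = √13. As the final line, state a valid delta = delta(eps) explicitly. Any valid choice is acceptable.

delta = min(13, √13·eps)

Let eps > 0 be given. We want delta > 0 such that 0 < |z − 13| < delta implies |√z − √13| < eps.
Multiplying by the conjugate, |√z − √13| = |z − 13|/(√z + √13).
Restrict delta ≤ 13 so that |z − 13| < 13 forces z > 0, and then √z + √13 > √13.
Hence |√z − √13| < |z − 13|/√13, which is < eps once |z − 13| < √13·eps.
Take delta = min(13, √13·eps). If 0 < |z − 13| < delta then z > 0 and |√z − √13| < |z − 13|/√13 < eps.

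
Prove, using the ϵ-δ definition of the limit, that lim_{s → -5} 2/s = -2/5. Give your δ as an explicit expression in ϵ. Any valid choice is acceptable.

δ = min(5/2, (25/4)ϵ)

Fix ϵ > 0. We seek δ > 0 such that 0 < |s + 5| < δ implies |2/s + 2/5| < ϵ.
|2/s + 2/5| = 2·|-5 − s|/(5·|s|) = 2|s + 5|/(5|s|).
Restrict δ ≤ 5/2. Then |s + 5| < 5/2 gives |s| > 5/2, so 5|s| > 25/2.
Then |2/s + 2/5| < 2|s + 5|/(25/2), which is < ϵ when |s + 5| < (25/4)ϵ.
Take δ = min(5/2, (25/4)ϵ). Then 0 < |s + 5| < δ gives both |s + 5| < 5/2 and |s + 5| < (25/4)ϵ, so |2/s + 2/5| < ϵ.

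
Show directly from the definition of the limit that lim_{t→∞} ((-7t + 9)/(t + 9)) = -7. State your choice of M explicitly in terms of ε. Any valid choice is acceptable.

M = 72/ε

Fix ε > 0. We seek M > 0 such that t > M implies |(-7t + 9)/(t + 9) + 7| < ε.
(-7t + 9)/(t + 9) + 7 = ((-7t + 9) − (-7)(t + 9)) / ((t + 9)) = 72/((t + 9)).
For t > 0 we have t + 9 > t, so |(-7t + 9)/(t + 9) + 7| = 72/((t + 9)) < 72/(t) = 72/t.
Thus |(-7t + 9)/(t + 9) + 7| < ε whenever t > 72/ε.
Take M = 72/ε. If t > M then |(-7t + 9)/(t + 9) + 7| < 72/t < ε.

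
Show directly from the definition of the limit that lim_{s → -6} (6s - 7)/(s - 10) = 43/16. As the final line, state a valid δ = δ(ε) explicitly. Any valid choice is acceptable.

Let ε > 0. We want δ > 0 with 0 < |s + 6| < δ ⇒ |(6s - 7)/(s - 10) − (43/16)| < ε.
Combining over a common denominator, (6s - 7)/(s - 10) − (43/16) = [(6s - 7)·(-16) − (-43)·(s - 10)] / [(-16)·(s - 10)] = -53(s + 6) / ((-16)(s - 10)).
So |(6s - 7)/(s - 10) − (43/16)| = 53|s + 6| / (16·|s − 10|).
Require δ ≤ 8, so |s − 10| ≥ |-16| − |s + 6| > 16 − 8 = 8.
Hence |(6s - 7)/(s - 10) − (43/16)| < 53|s + 6|/(16·8) = (53/128)|s + 6|, which is < ε once |s + 6| < (128/53)ε.
Take δ = min(8, (128/53)ε). Then 0 < |s + 6| < δ forces both bounds, so |(6s - 7)/(s - 10) − (43/16)| < ε.

δ = min(8, (128/53)ε)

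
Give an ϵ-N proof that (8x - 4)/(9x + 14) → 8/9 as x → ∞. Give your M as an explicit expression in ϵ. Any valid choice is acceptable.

Fix ϵ > 0. We seek M > 0 such that x > M implies |(8x - 4)/(9x + 14) − (8/9)| < ϵ.
(8x - 4)/(9x + 14) − (8/9) = (9(8x - 4) − 8(9x + 14)) / (9(9x + 14)) = -148/(9(9x + 14)).
For x > 0 we have 9x + 14 > 9x, so |(8x - 4)/(9x + 14) − (8/9)| = 148/(9(9x + 14)) < 148/(9·9x) = (148/81)/x.
Thus |(8x - 4)/(9x + 14) − (8/9)| < ϵ whenever x > (148/81)/ϵ.
Take M = (148/81)/ϵ. If x > M then |(8x - 4)/(9x + 14) − (8/9)| < (148/81)/x < ϵ.

M = (148/81)/ϵ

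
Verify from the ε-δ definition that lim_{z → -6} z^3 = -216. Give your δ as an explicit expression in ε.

δ = min(1, ε/127)

Fix ε > 0. We seek δ > 0 with 0 < |z + 6| < δ ⇒ |z^3 + 216| < ε.
Factor: z^3 + 216 = (z + 6)(z^2 - 6z + 36), so |z^3 + 216| = |z + 6|·|z^2 - 6z + 36|.
Impose δ ≤ 1 so that |z| < 7; then |z^2 - 6z + 36| ≤ 127.
Hence |z^3 + 216| ≤ 127|z + 6|, which is < ε once |z + 6| < ε/127.
Take δ = min(1, ε/127). If 0 < |z + 6| < δ then both bounds hold and |z^3 + 216| ≤ 127|z + 6| < 127·(ε/127) = ε.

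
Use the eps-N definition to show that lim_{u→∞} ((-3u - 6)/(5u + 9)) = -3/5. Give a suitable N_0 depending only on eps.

N_0 = (3/25)/eps

Suppose eps > 0. We seek N_0 > 0 such that u > N_0 implies |(-3u - 6)/(5u + 9) + 3/5| < eps.
(-3u - 6)/(5u + 9) + 3/5 = (5(-3u - 6) − (-3)(5u + 9)) / (5(5u + 9)) = -3/(5(5u + 9)).
For u > 0 we have 5u + 9 > 5u, so |(-3u - 6)/(5u + 9) + 3/5| = 3/(5(5u + 9)) < 3/(5·5u) = (3/25)/u.
Thus |(-3u - 6)/(5u + 9) + 3/5| < eps whenever u > (3/25)/eps.
Take N_0 = (3/25)/eps. If u > N_0 then |(-3u - 6)/(5u + 9) + 3/5| < (3/25)/u < eps.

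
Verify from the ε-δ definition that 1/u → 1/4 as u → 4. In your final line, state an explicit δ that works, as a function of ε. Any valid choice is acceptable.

δ = min(2, 8ε)

Suppose ε > 0. We seek δ > 0 such that 0 < |u − 4| < δ implies |1/u − (1/4)| < ε.
|1/u − (1/4)| = |4 − u|/(4·|u|) = |u − 4|/(4|u|).
Require δ ≤ 2 so that |u| > 4 − 2 = 2, hence 4|u| > 8.
Then |1/u − (1/4)| < |u − 4|/8, which is < ε when |u − 4| < 8ε.
Take δ = min(2, 8ε). Then 0 < |u − 4| < δ gives both |u − 4| < 2 and |u − 4| < 8ε, so |1/u − (1/4)| < ε.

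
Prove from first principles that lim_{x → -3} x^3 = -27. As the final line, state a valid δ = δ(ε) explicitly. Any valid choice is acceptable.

Suppose ε > 0. We seek δ > 0 with 0 < |x + 3| < δ ⇒ |x^3 + 27| < ε.
Factor: x^3 + 27 = (x + 3)(x^2 - 3x + 9), so |x^3 + 27| = |x + 3|·|x^2 - 3x + 9|.
Impose δ ≤ 1 so that |x| < 4; then |x^2 - 3x + 9| ≤ 37.
Hence |x^3 + 27| ≤ 37|x + 3|, which is < ε once |x + 3| < ε/37.
Take δ = min(1, ε/37). If 0 < |x + 3| < δ then both bounds hold and |x^3 + 27| ≤ 37|x + 3| < 37·(ε/37) = ε.

δ = min(1, ε/37)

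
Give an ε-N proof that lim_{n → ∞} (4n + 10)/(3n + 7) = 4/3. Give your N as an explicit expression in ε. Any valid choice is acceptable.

N = (2/9)/ε

Let ε > 0 be given. For n ≥ 1, |(4n + 10)/(3n + 7) − (4/3)| = |2|/(3(3n + 7)) = 2/(3(3n + 7)).
Since 3n + 7 ≥ 3n for n ≥ 1, this is ≤ 2/(3·3n) = (2/9)/n.
So |(4n + 10)/(3n + 7) − (4/3)| < ε whenever n > (2/9)/ε.
Take N = (2/9)/ε. If n > N then |(4n + 10)/(3n + 7) − (4/3)| ≤ (2/9)/n < ε.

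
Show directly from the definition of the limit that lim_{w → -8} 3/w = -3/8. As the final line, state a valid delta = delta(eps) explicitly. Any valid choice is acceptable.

delta = min(4, (32/3)eps)

Let eps > 0. We seek delta > 0 such that 0 < |w + 8| < delta implies |3/w + 3/8| < eps.
|3/w + 3/8| = 3·|-8 − w|/(8·|w|) = 3|w + 8|/(8|w|).
Restrict delta ≤ 4. Then |w + 8| < 4 gives |w| > 4, so 8|w| > 32.
Then |3/w + 3/8| < 3|w + 8|/32, which is < eps when |w + 8| < (32/3)eps.
Take delta = min(4, (32/3)eps). Then 0 < |w + 8| < delta gives both |w + 8| < 4 and |w + 8| < (32/3)eps, so |3/w + 3/8| < eps.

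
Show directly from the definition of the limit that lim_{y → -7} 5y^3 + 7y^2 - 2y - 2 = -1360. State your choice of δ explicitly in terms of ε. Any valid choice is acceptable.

Let ε > 0 be given. We want δ > 0 such that 0 < |y + 7| < δ implies |(5y^3 + 7y^2 - 2y - 2) + 1360| < ε.
(5y^3 + 7y^2 - 2y - 2) + 1360 = 5y^3 + 7y^2 - 2y + 1358 = (y + 7)(5y^2 - 28y + 194).
So |(5y^3 + 7y^2 - 2y - 2) + 1360| = |y + 7|·|5y^2 - 28y + 194|.
Require δ ≤ 2. Then |y + 7| < 2 gives |y| < 9, and by the triangle inequality |5y^2 - 28y + 194| ≤ 5·9^2 + 28·9 + 194 = 851.
Hence |(5y^3 + 7y^2 - 2y - 2) + 1360| ≤ 851|y + 7| < ε provided |y + 7| < ε/851.
Take δ = min(2, ε/851). Then 0 < |y + 7| < δ gives both |y + 7| < 2 and |y + 7| < ε/851, so |(5y^3 + 7y^2 - 2y - 2) + 1360| < ε.

δ = min(2, ε/851)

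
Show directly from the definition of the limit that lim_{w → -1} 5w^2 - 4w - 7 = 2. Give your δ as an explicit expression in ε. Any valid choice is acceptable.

Suppose ε > 0. We want δ > 0 such that 0 < |w + 1| < δ implies |(5w^2 - 4w - 7) − 2| < ε.
(5w^2 - 4w - 7) − 2 = 5w^2 - 4w - 9 = (w + 1)(5w - 9).
So |(5w^2 - 4w - 7) − 2| = |w + 1|·|5w - 9|.
Assume first that |w + 1| < 2, so |w| < 3. Then |5w - 9| ≤ 5·3 + 9 = 24.
Hence |(5w^2 - 4w - 7) − 2| ≤ 24|w + 1| < ε provided |w + 1| < ε/24.
Choosing δ = min(2, ε/24) ensures both conditions, hence |(5w^2 - 4w - 7) − 2| < ε.

δ = min(2, ε/24)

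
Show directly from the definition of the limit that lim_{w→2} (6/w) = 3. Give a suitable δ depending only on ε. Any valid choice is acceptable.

Suppose ε > 0. We seek δ > 0 such that 0 < |w − 2| < δ implies |6/w − 3| < ε.
|6/w − 3| = 6·|2 − w|/(2·|w|) = 6|w − 2|/(2|w|).
Restrict δ ≤ 1. Then |w − 2| < 1 gives |w| > 1, so 2|w| > 2.
Then |6/w − 3| < 6|w − 2|/2, which is < ε when |w − 2| < (1/3)ε.
Take δ = min(1, (1/3)ε). Then 0 < |w − 2| < δ gives both |w − 2| < 1 and |w − 2| < (1/3)ε, so |6/w − 3| < ε.

δ = min(1, (1/3)ε)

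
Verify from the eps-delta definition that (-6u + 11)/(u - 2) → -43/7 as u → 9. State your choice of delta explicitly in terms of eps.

Let eps > 0 be given. We want delta > 0 with 0 < |u − 9| < delta ⇒ |(-6u + 11)/(u - 2) + 43/7| < eps.
Combining over a common denominator, (-6u + 11)/(u - 2) + 43/7 = [(-6u + 11)·7 − (-43)·(u - 2)] / [7·(u - 2)] = 1(u − 9) / (7(u - 2)).
So |(-6u + 11)/(u - 2) + 43/7| = |u − 9| / (7·|u − 2|).
Restrict delta ≤ 7/2. Then |u − 9| < 7/2 gives |u − 2| = |(u − 9) + 7| ≥ 7 − 7/2 = 7/2.
Hence |(-6u + 11)/(u - 2) + 43/7| < |u − 9|/(7·(7/2)) = (2/49)|u − 9|, which is < eps once |u − 9| < (49/2)eps.
Take delta = min(7/2, (49/2)eps). Then 0 < |u − 9| < delta forces both bounds, so |(-6u + 11)/(u - 2) + 43/7| < eps.

delta = min(7/2, (49/2)eps)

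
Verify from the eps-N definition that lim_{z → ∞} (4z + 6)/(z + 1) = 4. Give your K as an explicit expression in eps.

Let eps > 0 be given. We seek K > 0 such that z > K implies |(4z + 6)/(z + 1) − 4| < eps.
(4z + 6)/(z + 1) − 4 = ((4z + 6) − 4(z + 1)) / ((z + 1)) = 2/((z + 1)).
For z > 0 we have z + 1 > z, so |(4z + 6)/(z + 1) − 4| = 2/((z + 1)) < 2/(z) = 2/z.
Thus |(4z + 6)/(z + 1) − 4| < eps whenever z > 2/eps.
Take K = 2/eps. If z > K then |(4z + 6)/(z + 1) − 4| < 2/z < eps.

K = 2/eps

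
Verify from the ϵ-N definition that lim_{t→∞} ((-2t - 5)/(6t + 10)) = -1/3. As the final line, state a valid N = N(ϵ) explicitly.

Let ϵ > 0 be given. We seek N > 0 such that t > N implies |(-2t - 5)/(6t + 10) + 1/3| < ϵ.
(-2t - 5)/(6t + 10) + 1/3 = (6(-2t - 5) − (-2)(6t + 10)) / (6(6t + 10)) = -10/(6(6t + 10)).
For t > 0 we have 6t + 10 > 6t, so |(-2t - 5)/(6t + 10) + 1/3| = 10/(6(6t + 10)) < 10/(6·6t) = (5/18)/t.
Thus |(-2t - 5)/(6t + 10) + 1/3| < ϵ whenever t > (5/18)/ϵ.
Take N = (5/18)/ϵ. If t > N then |(-2t - 5)/(6t + 10) + 1/3| < (5/18)/t < ϵ.

N = (5/18)/ϵ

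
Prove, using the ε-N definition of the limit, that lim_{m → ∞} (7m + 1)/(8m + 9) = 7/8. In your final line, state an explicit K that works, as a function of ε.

K = (55/64)/ε

Fix ε > 0. For m ≥ 1, |(7m + 1)/(8m + 9) − (7/8)| = |-55|/(8(8m + 9)) = 55/(8(8m + 9)).
Since 8m + 9 ≥ 8m for m ≥ 1, this is ≤ 55/(8·8m) = (55/64)/m.
So |(7m + 1)/(8m + 9) − (7/8)| < ε whenever m > (55/64)/ε.
Take K = (55/64)/ε. If m > K then |(7m + 1)/(8m + 9) − (7/8)| ≤ (55/64)/m < ε.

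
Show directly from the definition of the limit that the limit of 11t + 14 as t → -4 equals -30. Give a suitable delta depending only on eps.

delta = eps/11

Suppose eps > 0. We need delta > 0 so that 0 < |t + 4| < delta implies |(11t + 14) + 30| < eps.
|(11t + 14) + 30| = |11t + 44| = 11|t + 4|.
Thus it suffices that |t + 4| < eps/11.
Choosing delta = eps/11 gives |(11t + 14) + 30| = 11|t + 4| < eps whenever |t + 4| < delta.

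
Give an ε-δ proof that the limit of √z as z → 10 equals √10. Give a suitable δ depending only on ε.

Let ε > 0. We want δ > 0 such that 0 < |z − 10| < δ implies |√z − √10| < ε.
Rationalise: √z − √10 = (z − 10)/(√z + √10), so |√z − √10| = |z − 10|/(√z + √10).
Restrict δ ≤ 10 so that |z − 10| < 10 forces z > 0, and then √z + √10 > √10.
Hence |√z − √10| < |z − 10|/√10, which is < ε once |z − 10| < √10·ε.
Take δ = min(10, √10·ε). If 0 < |z − 10| < δ then z > 0 and |√z − √10| < |z − 10|/√10 < ε.

δ = min(10, √10·ε)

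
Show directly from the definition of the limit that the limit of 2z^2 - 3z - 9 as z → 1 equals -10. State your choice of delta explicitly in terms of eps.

Suppose eps > 0. We want delta > 0 such that 0 < |z − 1| < delta implies |(2z^2 - 3z - 9) + 10| < eps.
(2z^2 - 3z - 9) + 10 = 2z^2 - 3z + 1 = (z − 1)(2z - 1).
So |(2z^2 - 3z - 9) + 10| = |z − 1|·|2z - 1|.
Require delta ≤ 2. Then |z − 1| < 2 gives |z| < 3, and by the triangle inequality |2z - 1| ≤ 2·3 + 1 = 7.
Hence |(2z^2 - 3z - 9) + 10| ≤ 7|z − 1| < eps provided |z − 1| < eps/7.
Take delta = min(2, eps/7). Then 0 < |z − 1| < delta gives both |z − 1| < 2 and |z − 1| < eps/7, so |(2z^2 - 3z - 9) + 10| < eps.

delta = min(2, eps/7)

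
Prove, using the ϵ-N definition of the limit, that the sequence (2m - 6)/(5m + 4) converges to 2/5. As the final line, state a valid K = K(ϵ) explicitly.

Fix ϵ > 0. For m ≥ 1, |(2m - 6)/(5m + 4) − (2/5)| = |-38|/(5(5m + 4)) = 38/(5(5m + 4)).
Since 5m + 4 ≥ 5m for m ≥ 1, this is ≤ 38/(5·5m) = (38/25)/m.
So |(2m - 6)/(5m + 4) − (2/5)| < ϵ whenever m > (38/25)/ϵ.
Take K = (38/25)/ϵ. If m > K then |(2m - 6)/(5m + 4) − (2/5)| ≤ (38/25)/m < ϵ.

K = (38/25)/ϵ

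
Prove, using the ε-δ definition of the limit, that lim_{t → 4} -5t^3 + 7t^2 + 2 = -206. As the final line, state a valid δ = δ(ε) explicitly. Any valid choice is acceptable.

Let ε > 0. We want δ > 0 such that 0 < |t − 4| < δ implies |(-5t^3 + 7t^2 + 2) + 206| < ε.
(-5t^3 + 7t^2 + 2) + 206 = -5t^3 + 7t^2 + 208 = (t − 4)(-5t^2 - 13t - 52).
So |(-5t^3 + 7t^2 + 2) + 206| = |t − 4|·|-5t^2 - 13t - 52|.
Assume first that |t − 4| < 1, so |t| < 5. Then |-5t^2 - 13t - 52| ≤ 5·5^2 + 13·5 + 52 = 242.
Hence |(-5t^3 + 7t^2 + 2) + 206| ≤ 242|t − 4| < ε provided |t − 4| < ε/242.
Take δ = min(1, ε/242). Then 0 < |t − 4| < δ gives both |t − 4| < 1 and |t − 4| < ε/242, so |(-5t^3 + 7t^2 + 2) + 206| < ε.

δ = min(1, ε/242)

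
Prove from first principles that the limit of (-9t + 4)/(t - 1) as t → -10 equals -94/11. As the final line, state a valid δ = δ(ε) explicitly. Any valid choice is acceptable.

δ = min(11/2, (121/10)ε)

Let ε > 0 be given. We want δ > 0 with 0 < |t + 10| < δ ⇒ |(-9t + 4)/(t - 1) + 94/11| < ε.
Combining over a common denominator, (-9t + 4)/(t - 1) + 94/11 = [(-9t + 4)·(-11) − 94·(t - 1)] / [(-11)·(t - 1)] = 5(t + 10) / ((-11)(t - 1)).
So |(-9t + 4)/(t - 1) + 94/11| = 5|t + 10| / (11·|t − 1|).
Restrict δ ≤ 11/2. Then |t + 10| < 11/2 gives |t − 1| = |(t + 10) + (-11)| ≥ 11 − 11/2 = 11/2.
Hence |(-9t + 4)/(t - 1) + 94/11| < 5|t + 10|/(11·(11/2)) = (10/121)|t + 10|, which is < ε once |t + 10| < (121/10)ε.
Take δ = min(11/2, (121/10)ε). Then 0 < |t + 10| < δ forces both bounds, so |(-9t + 4)/(t - 1) + 94/11| < ε.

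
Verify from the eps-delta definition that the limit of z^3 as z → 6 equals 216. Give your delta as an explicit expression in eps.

delta = min(1, eps/127)

Let eps > 0. We seek delta > 0 with 0 < |z − 6| < delta ⇒ |z^3 − 216| < eps.
Factor: z^3 − 216 = (z − 6)(z^2 + 6z + 36), so |z^3 − 216| = |z − 6|·|z^2 + 6z + 36|.
Impose delta ≤ 1 so that |z| < 7; then |z^2 + 6z + 36| ≤ 127.
Hence |z^3 − 216| ≤ 127|z − 6|, which is < eps once |z − 6| < eps/127.
Take delta = min(1, eps/127). If 0 < |z − 6| < delta then both bounds hold and |z^3 − 216| ≤ 127|z − 6| < 127·(eps/127) = eps.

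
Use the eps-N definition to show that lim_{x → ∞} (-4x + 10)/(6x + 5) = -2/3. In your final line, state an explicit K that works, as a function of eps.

K = (20/9)/eps

Let eps > 0. We seek K > 0 such that x > K implies |(-4x + 10)/(6x + 5) + 2/3| < eps.
(-4x + 10)/(6x + 5) + 2/3 = (6(-4x + 10) − (-4)(6x + 5)) / (6(6x + 5)) = 80/(6(6x + 5)).
For x > 0 we have 6x + 5 > 6x, so |(-4x + 10)/(6x + 5) + 2/3| = 80/(6(6x + 5)) < 80/(6·6x) = (20/9)/x.
Thus |(-4x + 10)/(6x + 5) + 2/3| < eps whenever x > (20/9)/eps.
Take K = (20/9)/eps. If x > K then |(-4x + 10)/(6x + 5) + 2/3| < (20/9)/x < eps.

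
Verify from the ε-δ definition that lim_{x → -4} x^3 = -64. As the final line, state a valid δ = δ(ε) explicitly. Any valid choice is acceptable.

Suppose ε > 0. We seek δ > 0 with 0 < |x + 4| < δ ⇒ |x^3 + 64| < ε.
Factor: x^3 + 64 = (x + 4)(x^2 - 4x + 16), so |x^3 + 64| = |x + 4|·|x^2 - 4x + 16|.
Restrict δ ≤ 1. Then |x + 4| < 1 gives |x| < 5, so by the triangle inequality |x^2 - 4x + 16| ≤ 5^2 + 4·5 + 16 = 61.
Hence |x^3 + 64| ≤ 61|x + 4|, which is < ε once |x + 4| < ε/61.
Take δ = min(1, ε/61). If 0 < |x + 4| < δ then both bounds hold and |x^3 + 64| ≤ 61|x + 4| < 61·(ε/61) = ε.

δ = min(1, ε/61)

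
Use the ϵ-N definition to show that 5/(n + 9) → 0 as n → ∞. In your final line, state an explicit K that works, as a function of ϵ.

Let ϵ > 0. For n ≥ 1, |5/(n + 9) − 0| = 5/(n + 9) ≤ 5/n.
We need 5/n < ϵ, i.e. n > 5/ϵ.
Take K = 5/ϵ. If n > K then |5/(n + 9)| ≤ 5/n < ϵ.

K = 5/ϵ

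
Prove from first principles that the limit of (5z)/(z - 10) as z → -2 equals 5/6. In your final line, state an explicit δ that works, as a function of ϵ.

Suppose ϵ > 0. We want δ > 0 with 0 < |z + 2| < δ ⇒ |(5z)/(z - 10) − (5/6)| < ϵ.
Combining over a common denominator, (5z)/(z - 10) − (5/6) = [(5z)·(-12) − (-10)·(z - 10)] / [(-12)·(z - 10)] = -50(z + 2) / ((-12)(z - 10)).
So |(5z)/(z - 10) − (5/6)| = 50|z + 2| / (12·|z − 10|).
Require δ ≤ 6, so |z − 10| ≥ |-12| − |z + 2| > 12 − 6 = 6.
Hence |(5z)/(z - 10) − (5/6)| < 50|z + 2|/(12·6) = (25/36)|z + 2|, which is < ϵ once |z + 2| < (36/25)ϵ.
Take δ = min(6, (36/25)ϵ). Then 0 < |z + 2| < δ forces both bounds, so |(5z)/(z - 10) − (5/6)| < ϵ.

δ = min(6, (36/25)ϵ)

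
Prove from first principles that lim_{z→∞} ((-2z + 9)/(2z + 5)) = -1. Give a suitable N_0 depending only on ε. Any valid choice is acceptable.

Let ε > 0. We seek N_0 > 0 such that z > N_0 implies |(-2z + 9)/(2z + 5) + 1| < ε.
(-2z + 9)/(2z + 5) + 1 = (2(-2z + 9) − (-2)(2z + 5)) / (2(2z + 5)) = 28/(2(2z + 5)).
For z > 0 we have 2z + 5 > 2z, so |(-2z + 9)/(2z + 5) + 1| = 28/(2(2z + 5)) < 28/(2·2z) = 7/z.
Thus |(-2z + 9)/(2z + 5) + 1| < ε whenever z > 7/ε.
Take N_0 = 7/ε. If z > N_0 then |(-2z + 9)/(2z + 5) + 1| < 7/z < ε.

N_0 = 7/ε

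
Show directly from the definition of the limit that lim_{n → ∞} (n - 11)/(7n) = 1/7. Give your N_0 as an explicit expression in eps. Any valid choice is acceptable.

N_0 = (11/7)/eps

Fix eps > 0. For n ≥ 1, |(n - 11)/(7n) − (1/7)| = |-77|/(7(7n)) = 77/(7(7n)).
Since 7n ≥ 7n for n ≥ 1, this is ≤ 77/(7·7n) = (11/7)/n.
So |(n - 11)/(7n) − (1/7)| < eps whenever n > (11/7)/eps.
Take N_0 = (11/7)/eps. If n > N_0 then |(n - 11)/(7n) − (1/7)| ≤ (11/7)/n < eps.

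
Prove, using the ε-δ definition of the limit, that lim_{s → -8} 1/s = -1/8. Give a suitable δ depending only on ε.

δ = min(4, 32ε)

Suppose ε > 0. We seek δ > 0 such that 0 < |s + 8| < δ implies |1/s + 1/8| < ε.
|1/s + 1/8| = |-8 − s|/(8·|s|) = |s + 8|/(8|s|).
Require δ ≤ 4 so that |s| > 8 − 4 = 4, hence 8|s| > 32.
Then |1/s + 1/8| < |s + 8|/32, which is < ε when |s + 8| < 32ε.
Take δ = min(4, 32ε). Then 0 < |s + 8| < δ gives both |s + 8| < 4 and |s + 8| < 32ε, so |1/s + 1/8| < ε.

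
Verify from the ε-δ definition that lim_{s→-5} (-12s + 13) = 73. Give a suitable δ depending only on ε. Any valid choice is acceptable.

Let ε > 0 be given. We need δ > 0 so that 0 < |s + 5| < δ implies |(-12s + 13) − 73| < ε.
|(-12s + 13) − 73| = |-12s - 60| = 12|s + 5|.
Thus it suffices that |s + 5| < ε/12.
Take δ = ε/12. If 0 < |s + 5| < δ then |(-12s + 13) − 73| = 12|s + 5| < 12·(ε/12) = ε.

δ = ε/12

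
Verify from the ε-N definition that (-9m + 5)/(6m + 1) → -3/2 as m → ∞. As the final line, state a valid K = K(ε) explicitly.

K = (13/12)/ε

Suppose ε > 0. For m ≥ 1, |(-9m + 5)/(6m + 1) + 3/2| = |39|/(6(6m + 1)) = 39/(6(6m + 1)).
Since 6m + 1 ≥ 6m for m ≥ 1, this is ≤ 39/(6·6m) = (13/12)/m.
So |(-9m + 5)/(6m + 1) + 3/2| < ε whenever m > (13/12)/ε.
Take K = (13/12)/ε. If m > K then |(-9m + 5)/(6m + 1) + 3/2| ≤ (13/12)/m < ε.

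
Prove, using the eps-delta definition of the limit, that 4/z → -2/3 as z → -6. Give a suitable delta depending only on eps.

delta = min(3, (9/2)eps)

Let eps > 0 be given. We seek delta > 0 such that 0 < |z + 6| < delta implies |4/z + 2/3| < eps.
|4/z + 2/3| = 4·|-6 − z|/(6·|z|) = 4|z + 6|/(6|z|).
Require delta ≤ 3 so that |z| > 6 − 3 = 3, hence 6|z| > 18.
Then |4/z + 2/3| < 4|z + 6|/18, which is < eps when |z + 6| < (9/2)eps.
Take delta = min(3, (9/2)eps). Then 0 < |z + 6| < delta gives both |z + 6| < 3 and |z + 6| < (9/2)eps, so |4/z + 2/3| < eps.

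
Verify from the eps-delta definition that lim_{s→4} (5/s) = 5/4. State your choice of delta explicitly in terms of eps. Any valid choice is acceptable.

delta = min(2, (8/5)eps)

Fix eps > 0. We seek delta > 0 such that 0 < |s − 4| < delta implies |5/s − (5/4)| < eps.
|5/s − (5/4)| = 5·|4 − s|/(4·|s|) = 5|s − 4|/(4|s|).
Require delta ≤ 2 so that |s| > 4 − 2 = 2, hence 4|s| > 8.
Then |5/s − (5/4)| < 5|s − 4|/8, which is < eps when |s − 4| < (8/5)eps.
Take delta = min(2, (8/5)eps). Then 0 < |s − 4| < delta gives both |s − 4| < 2 and |s − 4| < (8/5)eps, so |5/s − (5/4)| < eps.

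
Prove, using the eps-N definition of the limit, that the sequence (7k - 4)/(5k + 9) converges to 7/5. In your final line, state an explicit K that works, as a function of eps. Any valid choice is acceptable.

Let eps > 0 be given. For k ≥ 1, |(7k - 4)/(5k + 9) − (7/5)| = |-83|/(5(5k + 9)) = 83/(5(5k + 9)).
Since 5k + 9 ≥ 5k for k ≥ 1, this is ≤ 83/(5·5k) = (83/25)/k.
So |(7k - 4)/(5k + 9) − (7/5)| < eps whenever k > (83/25)/eps.
Take K = (83/25)/eps. If k > K then |(7k - 4)/(5k + 9) − (7/5)| ≤ (83/25)/k < eps.

K = (83/25)/eps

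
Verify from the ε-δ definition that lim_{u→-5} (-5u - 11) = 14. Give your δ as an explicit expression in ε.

δ = ε/5

Fix ε > 0. We need δ > 0 so that 0 < |u + 5| < δ implies |(-5u - 11) − 14| < ε.
|(-5u - 11) − 14| = |-5u - 25| = 5|u + 5|.
Thus it suffices that |u + 5| < ε/5.
Take δ = ε/5. If 0 < |u + 5| < δ then |(-5u - 11) − 14| = 5|u + 5| < 5·(ε/5) = ε.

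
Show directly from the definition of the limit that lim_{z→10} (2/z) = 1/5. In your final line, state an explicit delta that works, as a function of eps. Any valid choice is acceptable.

delta = min(5, 25eps)

Let eps > 0. We seek delta > 0 such that 0 < |z − 10| < delta implies |2/z − (1/5)| < eps.
|2/z − (1/5)| = 2·|10 − z|/(10·|z|) = 2|z − 10|/(10|z|).
Restrict delta ≤ 5. Then |z − 10| < 5 gives |z| > 5, so 10|z| > 50.
Then |2/z − (1/5)| < 2|z − 10|/50, which is < eps when |z − 10| < 25eps.
Take delta = min(5, 25eps). Then 0 < |z − 10| < delta gives both |z − 10| < 5 and |z − 10| < 25eps, so |2/z − (1/5)| < eps.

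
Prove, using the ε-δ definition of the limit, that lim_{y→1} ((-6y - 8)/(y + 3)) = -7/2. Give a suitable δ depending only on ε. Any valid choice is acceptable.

Let ε > 0. We want δ > 0 with 0 < |y − 1| < δ ⇒ |(-6y - 8)/(y + 3) + 7/2| < ε.
Combining over a common denominator, (-6y - 8)/(y + 3) + 7/2 = [(-6y - 8)·4 − (-14)·(y + 3)] / [4·(y + 3)] = -10(y − 1) / (4(y + 3)).
So |(-6y - 8)/(y + 3) + 7/2| = 10|y − 1| / (4·|y + 3|).
Require δ ≤ 2, so |y + 3| ≥ |4| − |y − 1| > 4 − 2 = 2.
Hence |(-6y - 8)/(y + 3) + 7/2| < 10|y − 1|/(4·2) = (5/4)|y − 1|, which is < ε once |y − 1| < (4/5)ε.
Take δ = min(2, (4/5)ε). Then 0 < |y − 1| < δ forces both bounds, so |(-6y - 8)/(y + 3) + 7/2| < ε.

δ = min(2, (4/5)ε)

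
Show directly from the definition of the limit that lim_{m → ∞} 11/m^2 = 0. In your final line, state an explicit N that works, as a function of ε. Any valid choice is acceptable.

N = (11/ε)^{1/2}

Let ε > 0 be given. For m ≥ 1, |11/m^2 − 0| = 11/m^2.
11/m^2 < ε ⇔ m^2 > 11/ε ⇔ m > (11/ε)^{1/2}.
Take N = (11/ε)^{1/2}. Then m > N implies 11/m^2 < ε.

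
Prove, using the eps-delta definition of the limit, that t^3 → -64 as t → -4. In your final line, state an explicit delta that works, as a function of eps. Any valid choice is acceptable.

Fix eps > 0. We seek delta > 0 with 0 < |t + 4| < delta ⇒ |t^3 + 64| < eps.
Factor: t^3 + 64 = (t + 4)(t^2 - 4t + 16), so |t^3 + 64| = |t + 4|·|t^2 - 4t + 16|.
Impose delta ≤ 1 so that |t| < 5; then |t^2 - 4t + 16| ≤ 61.
Hence |t^3 + 64| ≤ 61|t + 4|, which is < eps once |t + 4| < eps/61.
Take delta = min(1, eps/61). If 0 < |t + 4| < delta then both bounds hold and |t^3 + 64| ≤ 61|t + 4| < 61·(eps/61) = eps.

delta = min(1, eps/61)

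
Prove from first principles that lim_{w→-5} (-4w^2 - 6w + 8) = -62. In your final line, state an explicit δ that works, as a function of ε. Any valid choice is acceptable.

Let ε > 0 be given. We want δ > 0 such that 0 < |w + 5| < δ implies |(-4w^2 - 6w + 8) + 62| < ε.
(-4w^2 - 6w + 8) + 62 = -4w^2 - 6w + 70 = (w + 5)(-4w + 14).
So |(-4w^2 - 6w + 8) + 62| = |w + 5|·|-4w + 14|.
Assume first that |w + 5| < 2, so |w| < 7. Then |-4w + 14| ≤ 4·7 + 14 = 42.
Hence |(-4w^2 - 6w + 8) + 62| ≤ 42|w + 5| < ε provided |w + 5| < ε/42.
Choosing δ = min(2, ε/42) ensures both conditions, hence |(-4w^2 - 6w + 8) + 62| < ε.

δ = min(2, ε/42)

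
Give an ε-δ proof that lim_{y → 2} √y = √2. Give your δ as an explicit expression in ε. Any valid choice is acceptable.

Let ε > 0 be given. We want δ > 0 such that 0 < |y − 2| < δ implies |√y − √2| < ε.
Multiplying by the conjugate, |√y − √2| = |y − 2|/(√y + √2).
Restrict δ ≤ 2 so that |y − 2| < 2 forces y > 0, and then √y + √2 > √2.
Hence |√y − √2| < |y − 2|/√2, which is < ε once |y − 2| < √2·ε.
Take δ = min(2, √2·ε). If 0 < |y − 2| < δ then y > 0 and |√y − √2| < |y − 2|/√2 < ε.

δ = min(2, √2·ε)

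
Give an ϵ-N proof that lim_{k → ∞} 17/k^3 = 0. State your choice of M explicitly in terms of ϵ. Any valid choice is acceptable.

M = (17/ϵ)^{1/3}

Let ϵ > 0 be given. For k ≥ 1, |17/k^3 − 0| = 17/k^3.
17/k^3 < ϵ ⇔ k^3 > 17/ϵ ⇔ k > (17/ϵ)^{1/3}.
Take M = (17/ϵ)^{1/3}. Then k > M implies 17/k^3 < ϵ.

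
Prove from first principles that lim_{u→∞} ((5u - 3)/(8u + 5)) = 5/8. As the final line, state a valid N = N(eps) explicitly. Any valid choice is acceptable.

N = (49/64)/eps

Suppose eps > 0. We seek N > 0 such that u > N implies |(5u - 3)/(8u + 5) − (5/8)| < eps.
(5u - 3)/(8u + 5) − (5/8) = (8(5u - 3) − 5(8u + 5)) / (8(8u + 5)) = -49/(8(8u + 5)).
For u > 0 we have 8u + 5 > 8u, so |(5u - 3)/(8u + 5) − (5/8)| = 49/(8(8u + 5)) < 49/(8·8u) = (49/64)/u.
Thus |(5u - 3)/(8u + 5) − (5/8)| < eps whenever u > (49/64)/eps.
Take N = (49/64)/eps. If u > N then |(5u - 3)/(8u + 5) − (5/8)| < (49/64)/u < eps.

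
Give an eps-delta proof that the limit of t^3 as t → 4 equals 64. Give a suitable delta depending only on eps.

delta = min(2, eps/76)

Let eps > 0 be given. We seek delta > 0 with 0 < |t − 4| < delta ⇒ |t^3 − 64| < eps.
Factor: t^3 − 64 = (t − 4)(t^2 + 4t + 16), so |t^3 − 64| = |t − 4|·|t^2 + 4t + 16|.
Impose delta ≤ 2 so that |t| < 6; then |t^2 + 4t + 16| ≤ 76.
Hence |t^3 − 64| ≤ 76|t − 4|, which is < eps once |t − 4| < eps/76.
Take delta = min(2, eps/76). If 0 < |t − 4| < delta then both bounds hold and |t^3 − 64| ≤ 76|t − 4| < 76·(eps/76) = eps.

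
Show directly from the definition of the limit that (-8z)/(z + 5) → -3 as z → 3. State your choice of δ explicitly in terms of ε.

δ = min(4, (4/5)ε)

Let ε > 0. We want δ > 0 with 0 < |z − 3| < δ ⇒ |(-8z)/(z + 5) + 3| < ε.
Combining over a common denominator, (-8z)/(z + 5) + 3 = [(-8z)·8 − (-24)·(z + 5)] / [8·(z + 5)] = -40(z − 3) / (8(z + 5)).
So |(-8z)/(z + 5) + 3| = 40|z − 3| / (8·|z + 5|).
Restrict δ ≤ 4. Then |z − 3| < 4 gives |z + 5| = |(z − 3) + 8| ≥ 8 − 4 = 4.
Hence |(-8z)/(z + 5) + 3| < 40|z − 3|/(8·4) = (5/4)|z − 3|, which is < ε once |z − 3| < (4/5)ε.
Take δ = min(4, (4/5)ε). Then 0 < |z − 3| < δ forces both bounds, so |(-8z)/(z + 5) + 3| < ε.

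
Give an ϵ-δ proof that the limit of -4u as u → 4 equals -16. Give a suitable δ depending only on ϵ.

Let ϵ > 0. We need δ > 0 so that 0 < |u − 4| < δ implies |(-4u) + 16| < ϵ.
Since (-4u) + 16 = -4(u − 4), we have |(-4u) + 16| = 4|u − 4|.
Thus it suffices that |u − 4| < ϵ/4.
Take δ = ϵ/4. If 0 < |u − 4| < δ then |(-4u) + 16| = 4|u − 4| < 4·(ϵ/4) = ϵ.

δ = ϵ/4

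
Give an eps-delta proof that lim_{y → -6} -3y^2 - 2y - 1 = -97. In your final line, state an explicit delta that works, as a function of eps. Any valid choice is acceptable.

Fix eps > 0. We want delta > 0 such that 0 < |y + 6| < delta implies |(-3y^2 - 2y - 1) + 97| < eps.
(-3y^2 - 2y - 1) + 97 = -3y^2 - 2y + 96 = (y + 6)(-3y + 16).
So |(-3y^2 - 2y - 1) + 97| = |y + 6|·|-3y + 16|.
Assume first that |y + 6| < 1, so |y| < 7. Then |-3y + 16| ≤ 3·7 + 16 = 37.
Hence |(-3y^2 - 2y - 1) + 97| ≤ 37|y + 6| < eps provided |y + 6| < eps/37.
Take delta = min(1, eps/37). Then 0 < |y + 6| < delta gives both |y + 6| < 1 and |y + 6| < eps/37, so |(-3y^2 - 2y - 1) + 97| < eps.

delta = min(1, eps/37)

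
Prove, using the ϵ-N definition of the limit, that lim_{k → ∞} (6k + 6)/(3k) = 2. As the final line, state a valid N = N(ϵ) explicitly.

N = 2/ϵ

Fix ϵ > 0. For k ≥ 1, |(6k + 6)/(3k) − 2| = |18|/(3(3k)) = 18/(3(3k)).
Since 3k ≥ 3k for k ≥ 1, this is ≤ 18/(3·3k) = 2/k.
So |(6k + 6)/(3k) − 2| < ϵ whenever k > 2/ϵ.
Take N = 2/ϵ. If k > N then |(6k + 6)/(3k) − 2| ≤ 2/k < ϵ.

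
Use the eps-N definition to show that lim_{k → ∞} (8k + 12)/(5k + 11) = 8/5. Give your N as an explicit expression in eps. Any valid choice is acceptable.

Let eps > 0. For k ≥ 1, |(8k + 12)/(5k + 11) − (8/5)| = |-28|/(5(5k + 11)) = 28/(5(5k + 11)).
Since 5k + 11 ≥ 5k for k ≥ 1, this is ≤ 28/(5·5k) = (28/25)/k.
So |(8k + 12)/(5k + 11) − (8/5)| < eps whenever k > (28/25)/eps.
Take N = (28/25)/eps. If k > N then |(8k + 12)/(5k + 11) − (8/5)| ≤ (28/25)/k < eps.

N = (28/25)/eps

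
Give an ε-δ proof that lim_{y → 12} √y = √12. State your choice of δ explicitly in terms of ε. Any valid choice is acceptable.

Let ε > 0 be given. We want δ > 0 such that 0 < |y − 12| < δ implies |√y − √12| < ε.
Multiplying by the conjugate, |√y − √12| = |y − 12|/(√y + √12).
Restrict δ ≤ 12 so that |y − 12| < 12 forces y > 0, and then √y + √12 > √12.
Hence |√y − √12| < |y − 12|/√12, which is < ε once |y − 12| < √12·ε.
Take δ = min(12, √12·ε). If 0 < |y − 12| < δ then y > 0 and |√y − √12| < |y − 12|/√12 < ε.

δ = min(12, √12·ε)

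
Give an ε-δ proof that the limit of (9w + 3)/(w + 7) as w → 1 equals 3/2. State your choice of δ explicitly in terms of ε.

Let ε > 0. We want δ > 0 with 0 < |w − 1| < δ ⇒ |(9w + 3)/(w + 7) − (3/2)| < ε.
Combining over a common denominator, (9w + 3)/(w + 7) − (3/2) = [(9w + 3)·8 − 12·(w + 7)] / [8·(w + 7)] = 60(w − 1) / (8(w + 7)).
So |(9w + 3)/(w + 7) − (3/2)| = 60|w − 1| / (8·|w + 7|).
Restrict δ ≤ 4. Then |w − 1| < 4 gives |w + 7| = |(w − 1) + 8| ≥ 8 − 4 = 4.
Hence |(9w + 3)/(w + 7) − (3/2)| < 60|w − 1|/(8·4) = (15/8)|w − 1|, which is < ε once |w − 1| < (8/15)ε.
Take δ = min(4, (8/15)ε). Then 0 < |w − 1| < δ forces both bounds, so |(9w + 3)/(w + 7) − (3/2)| < ε.

δ = min(4, (8/15)ε)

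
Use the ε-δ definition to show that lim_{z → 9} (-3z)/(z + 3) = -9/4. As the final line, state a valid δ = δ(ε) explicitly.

δ = min(6, 8ε)

Fix ε > 0. We want δ > 0 with 0 < |z − 9| < δ ⇒ |(-3z)/(z + 3) + 9/4| < ε.
Combining over a common denominator, (-3z)/(z + 3) + 9/4 = [(-3z)·12 − (-27)·(z + 3)] / [12·(z + 3)] = -9(z − 9) / (12(z + 3)).
So |(-3z)/(z + 3) + 9/4| = 9|z − 9| / (12·|z + 3|).
Restrict δ ≤ 6. Then |z − 9| < 6 gives |z + 3| = |(z − 9) + 12| ≥ 12 − 6 = 6.
Hence |(-3z)/(z + 3) + 9/4| < 9|z − 9|/(12·6) = (1/8)|z − 9|, which is < ε once |z − 9| < 8ε.
Take δ = min(6, 8ε). Then 0 < |z − 9| < δ forces both bounds, so |(-3z)/(z + 3) + 9/4| < ε.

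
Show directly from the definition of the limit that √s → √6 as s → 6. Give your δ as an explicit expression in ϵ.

Let ϵ > 0 be given. We want δ > 0 such that 0 < |s − 6| < δ implies |√s − √6| < ϵ.
Rationalise: √s − √6 = (s − 6)/(√s + √6), so |√s − √6| = |s − 6|/(√s + √6).
Restrict δ ≤ 6 so that |s − 6| < 6 forces s > 0, and then √s + √6 > √6.
Hence |√s − √6| < |s − 6|/√6, which is < ϵ once |s − 6| < √6·ϵ.
Take δ = min(6, √6·ϵ). If 0 < |s − 6| < δ then s > 0 and |√s − √6| < |s − 6|/√6 < ϵ.

δ = min(6, √6·ϵ)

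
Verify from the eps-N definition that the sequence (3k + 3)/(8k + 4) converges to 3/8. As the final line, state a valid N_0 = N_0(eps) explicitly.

Let eps > 0 be given. For k ≥ 1, |(3k + 3)/(8k + 4) − (3/8)| = |12|/(8(8k + 4)) = 12/(8(8k + 4)).
Since 8k + 4 ≥ 8k for k ≥ 1, this is ≤ 12/(8·8k) = (3/16)/k.
So |(3k + 3)/(8k + 4) − (3/8)| < eps whenever k > (3/16)/eps.
Take N_0 = (3/16)/eps. If k > N_0 then |(3k + 3)/(8k + 4) − (3/8)| ≤ (3/16)/k < eps.

N_0 = (3/16)/eps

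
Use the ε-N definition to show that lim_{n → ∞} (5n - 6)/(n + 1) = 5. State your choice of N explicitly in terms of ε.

N = 11/ε

Let ε > 0 be given. For n ≥ 1, |(5n - 6)/(n + 1) − 5| = |-11|/((n + 1)) = 11/((n + 1)).
Since n + 1 ≥ n for n ≥ 1, this is ≤ 11/(n) = 11/n.
So |(5n - 6)/(n + 1) − 5| < ε whenever n > 11/ε.
Take N = 11/ε. If n > N then |(5n - 6)/(n + 1) − 5| ≤ 11/n < ε.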